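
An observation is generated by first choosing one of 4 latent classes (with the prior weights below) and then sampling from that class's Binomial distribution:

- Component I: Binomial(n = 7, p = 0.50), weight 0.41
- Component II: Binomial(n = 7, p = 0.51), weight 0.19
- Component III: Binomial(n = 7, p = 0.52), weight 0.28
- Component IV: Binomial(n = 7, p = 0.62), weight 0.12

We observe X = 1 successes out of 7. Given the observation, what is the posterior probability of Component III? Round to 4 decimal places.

0.2719

The responsibility of component k is π_k f_k(x) divided by Σ_j π_j f_j(x).
Evaluate each component's likelihood at the observed value:
  p_I = 0.0546875
  p_II = 0.0494134
  p_III = 0.0445193
  p_IV = 0.0130675
Prior × likelihood for each component:
  π_I·p_I = 0.41 × 0.0546875 = 0.0224219
  π_II·p_II = 0.19 × 0.0494134 = 0.00938855
  π_III·p_III = 0.28 × 0.0445193 = 0.0124654
  π_IV·p_IV = 0.12 × 0.0130675 = 0.0015681
Denominator: 0.0224219 + 0.00938855 + 0.0124654 + 0.0015681 = 0.0458439
P(Component III | the observation) ≈ 0.2719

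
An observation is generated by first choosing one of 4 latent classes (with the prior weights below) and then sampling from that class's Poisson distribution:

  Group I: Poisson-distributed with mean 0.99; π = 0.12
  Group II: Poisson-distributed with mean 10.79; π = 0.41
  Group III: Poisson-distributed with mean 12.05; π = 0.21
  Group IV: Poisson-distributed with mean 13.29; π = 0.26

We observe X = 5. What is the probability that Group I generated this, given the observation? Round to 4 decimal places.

0.0239

By Bayes' theorem, P(k | x) = P(Z=k) f_k(x) / Σ_j P(Z=j) f_j(x).
Evaluate each component's likelihood at the observed value:
  L_I = e^(−0.99)·0.99^5/5! = 0.00294471
  L_II = e^(−10.79)·10.79^5/5! = 0.0251124
  L_III = e^(−12.05)·12.05^5/5! = 0.0123739
  L_IV = e^(−13.29)·13.29^5/5! = 0.00584346
Prior × likelihood for each component:
  P(Z=I)·L_I = 0.12 × 0.00294471 = 0.000353366
  P(Z=II)·L_II = 0.41 × 0.0251124 = 0.0102961
  P(Z=III)·L_III = 0.21 × 0.0123739 = 0.00259851
  P(Z=IV)·L_IV = 0.26 × 0.00584346 = 0.0015193
Marginal: 0.000353366 + 0.0102961 + 0.00259851 + 0.0015193 = 0.0147673
Responsibility of Group I: 0.000353366 / 0.0147673 ≈ 0.0239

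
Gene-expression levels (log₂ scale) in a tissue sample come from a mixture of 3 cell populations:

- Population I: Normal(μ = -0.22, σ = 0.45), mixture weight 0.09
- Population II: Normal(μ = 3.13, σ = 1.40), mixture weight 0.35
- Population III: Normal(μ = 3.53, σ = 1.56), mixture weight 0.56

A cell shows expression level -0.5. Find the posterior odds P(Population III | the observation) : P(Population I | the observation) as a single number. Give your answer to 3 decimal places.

Posterior odds = (w_i f_i(x)) / (w_j f_j(x)); the normalising sum cancels.
Evaluate each component's likelihood at the observed value:
  f_I = (1/(0.45·√(2π)))·exp(−(-0.5−-0.22)²/(2·0.45²)) = 0.886538·exp(-0.19358) = 0.730511
  f_II = (1/(1.40·√(2π)))·exp(−(-0.5−3.13)²/(2·1.40²)) = 0.284959·exp(-3.36145) = 0.00988373
  f_III = (1/(1.56·√(2π)))·exp(−(-0.5−3.53)²/(2·1.56²)) = 0.255732·exp(-3.33681) = 0.00909137
0.00509117 / 0.065746 ≈ 0.077

0.077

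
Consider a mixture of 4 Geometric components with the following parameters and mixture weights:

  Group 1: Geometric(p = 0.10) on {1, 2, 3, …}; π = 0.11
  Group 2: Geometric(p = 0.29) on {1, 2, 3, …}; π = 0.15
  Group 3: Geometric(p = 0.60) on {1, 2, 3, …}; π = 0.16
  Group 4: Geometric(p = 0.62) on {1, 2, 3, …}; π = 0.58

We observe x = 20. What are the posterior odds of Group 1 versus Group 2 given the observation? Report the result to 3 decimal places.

Only the two components matter; the odds are (P(Z=i) f_i(x)) / (P(Z=j) f_j(x)).
Component likelihoods at x = 20:
  f_1 = 0.0135085
  f_2 = 0.000432819
  f_3 = 1.64927e-08
  f_4 = 6.43102e-09
0.00148594 / 6.49229e-05 ≈ 22.888

22.888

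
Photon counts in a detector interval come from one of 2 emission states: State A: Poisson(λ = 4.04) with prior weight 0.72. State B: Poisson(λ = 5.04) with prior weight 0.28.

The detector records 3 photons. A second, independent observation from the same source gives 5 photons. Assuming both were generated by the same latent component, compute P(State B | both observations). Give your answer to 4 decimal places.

P(component k | x) = P(Z=k)·f_k(x) / marginal(x), where marginal(x) = Σ_j P(Z=j)·f_j(x).
Since both observations come from the same component, the likelihood for component k is f_k(x₁)·f_k(x₂).
  p_A = [e^(−4.04)·4.04^3/3! = 0.193394] × [0.157825] = 0.0305224
  p_B = [e^(−5.04)·5.04^3/3! = 0.138133] × [0.175439] = 0.0242339
Unnormalised posteriors:
  P(Z=A)·p_A = 0.72 × 0.0305224 = 0.0219761
  P(Z=B)·p_B = 0.28 × 0.0242339 = 0.00678549
Evidence: 0.0219761 + 0.00678549 = 0.0287616
P(State B | x₁, x₂) ≈ 0.2359

0.2359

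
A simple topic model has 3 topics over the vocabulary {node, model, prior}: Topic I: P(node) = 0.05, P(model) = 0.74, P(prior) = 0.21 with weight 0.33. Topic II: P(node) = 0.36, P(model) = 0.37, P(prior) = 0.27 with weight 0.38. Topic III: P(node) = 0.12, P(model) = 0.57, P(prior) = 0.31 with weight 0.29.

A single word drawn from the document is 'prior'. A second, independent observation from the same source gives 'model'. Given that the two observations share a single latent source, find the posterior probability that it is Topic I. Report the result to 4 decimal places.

By Bayes' theorem, P(k | x) = w_k f_k(x) / Σ_j w_j f_j(x).
Since both observations come from the same component, the likelihood for component k is f_k(x₁)·f_k(x₂).
  f_I = [0.21] × [0.74] = 0.1554
  f_II = [0.27] × [0.37] = 0.0999
  f_III = [0.31] × [0.57] = 0.1767
Prior × likelihood for each component:
  w_I·f_I = 0.33 × 0.1554 = 0.051282
  w_II·f_II = 0.38 × 0.0999 = 0.037962
  w_III·f_III = 0.29 × 0.1767 = 0.051243
Sum: 0.051282 + 0.037962 + 0.051243 = 0.140487
P(Topic I | x₁, x₂) = 0.051282 / 0.140487 ≈ 0.3650

0.3650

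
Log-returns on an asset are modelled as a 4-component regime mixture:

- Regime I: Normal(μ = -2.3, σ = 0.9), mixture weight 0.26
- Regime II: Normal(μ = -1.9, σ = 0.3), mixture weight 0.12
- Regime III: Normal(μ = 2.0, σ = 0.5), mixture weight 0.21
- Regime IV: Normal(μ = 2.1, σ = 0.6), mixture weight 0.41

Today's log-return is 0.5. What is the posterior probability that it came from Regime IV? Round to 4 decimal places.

0.7374

The responsibility of component k is π_k f_k(x) divided by Σ_j π_j f_j(x).
Normal densities:
  L_I = 0.00350668
  L_II = 1.68409e-14
  L_III = 0.0088637
  L_IV = 0.0189933
Unnormalised posteriors:
  π_I·L_I = 0.26 × 0.00350668 = 0.000911738
  π_II·L_II = 0.12 × 1.68409e-14 = 2.02091e-15
  π_III·L_III = 0.21 × 0.0088637 = 0.00186138
  π_IV·L_IV = 0.41 × 0.0189933 = 0.00778726
Evidence: 0.000911738 + 2.02091e-15 + 0.00186138 + 0.00778726 = 0.0105604
Responsibility of Regime IV: 0.00778726 / 0.0105604 ≈ 0.7374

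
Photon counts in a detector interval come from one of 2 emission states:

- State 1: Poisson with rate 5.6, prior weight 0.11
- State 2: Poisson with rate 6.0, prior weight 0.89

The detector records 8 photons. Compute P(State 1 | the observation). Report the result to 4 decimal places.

By Bayes' theorem, P(k | x) = π_k f_k(x) / Σ_j π_j f_j(x).
Evaluate each component's likelihood at the observed value:
  p_1 = 0.0887022
  p_2 = 0.103258
Prior × likelihood for each component:
  π_1·p_1 = 0.11 × 0.0887022 = 0.00975725
  π_2·p_2 = 0.89 × 0.103258 = 0.0918994
Normaliser: 0.00975725 + 0.0918994 = 0.101657
Responsibility of State 1: 0.00975725 / 0.101657 ≈ 0.0960

0.0960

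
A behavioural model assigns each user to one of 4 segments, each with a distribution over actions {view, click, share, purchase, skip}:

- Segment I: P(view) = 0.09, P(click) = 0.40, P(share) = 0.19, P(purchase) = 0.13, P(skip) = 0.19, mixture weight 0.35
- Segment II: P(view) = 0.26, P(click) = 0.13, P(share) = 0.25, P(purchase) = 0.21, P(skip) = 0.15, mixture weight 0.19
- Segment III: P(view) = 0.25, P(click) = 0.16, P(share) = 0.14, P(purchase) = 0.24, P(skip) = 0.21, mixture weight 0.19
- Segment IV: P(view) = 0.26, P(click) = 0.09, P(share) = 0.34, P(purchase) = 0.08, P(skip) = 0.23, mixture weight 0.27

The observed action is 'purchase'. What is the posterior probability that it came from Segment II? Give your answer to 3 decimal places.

0.261

P(component k | x) = P(Z=k)·f_k(x) / marginal(x), where marginal(x) = Σ_j P(Z=j)·f_j(x).
Component likelihoods at x = 'purchase':
  f_I = 0.13
  f_II = 0.21
  f_III = 0.24
  f_IV = 0.08
Multiply by the mixture weights:
  P(Z=I)·f_I = 0.35 × 0.13 = 0.0455
  P(Z=II)·f_II = 0.19 × 0.21 = 0.0399
  P(Z=III)·f_III = 0.19 × 0.24 = 0.0456
  P(Z=IV)·f_IV = 0.27 × 0.08 = 0.0216
Marginal: 0.0455 + 0.0399 + 0.0456 + 0.0216 = 0.1526
P(Segment II | the observation) = 0.0399 / 0.1526 ≈ 0.261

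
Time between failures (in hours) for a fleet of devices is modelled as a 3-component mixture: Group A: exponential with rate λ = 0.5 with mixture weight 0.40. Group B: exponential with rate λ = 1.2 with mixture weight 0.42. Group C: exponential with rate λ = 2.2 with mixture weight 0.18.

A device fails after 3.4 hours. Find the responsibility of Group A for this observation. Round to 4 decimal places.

0.8069

Posterior ∝ prior × likelihood, so P(k | x) ∝ π_k f_k(x); normalise over all components.
Exponential densities:
  f_A = 0.5·e^(−0.5·3.4) = 0.5·e^(−1.7000) = 0.0913418
  f_B = 1.2·e^(−1.2·3.4) = 1.2·e^(−4.0800) = 0.020289
  f_C = 2.2·e^(−2.2·3.4) = 2.2·e^(−7.4800) = 0.00124137
Unnormalised posteriors:
  π_A·f_A = 0.40 × 0.0913418 = 0.0365367
  π_B·f_B = 0.42 × 0.020289 = 0.00852136
  π_C·f_C = 0.18 × 0.00124137 = 0.000223446
Denominator: 0.0365367 + 0.00852136 + 0.000223446 = 0.0452815
Responsibility of Group A: 0.0365367 / 0.0452815 ≈ 0.8069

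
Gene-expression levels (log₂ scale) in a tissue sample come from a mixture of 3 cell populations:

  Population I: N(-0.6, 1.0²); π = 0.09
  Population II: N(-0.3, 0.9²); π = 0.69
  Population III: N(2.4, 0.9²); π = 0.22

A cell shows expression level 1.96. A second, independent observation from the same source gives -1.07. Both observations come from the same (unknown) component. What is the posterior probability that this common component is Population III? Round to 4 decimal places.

0.0050

Posterior ∝ prior × likelihood, so P(k | x) ∝ π_k f_k(x); normalise over all components.
Since both observations come from the same component, the likelihood for component k is f_k(x₁)·f_k(x₂).
  p_I = [(1/(1.0·√(2π)))·exp(−(1.96−-0.6)²/(2·1.0²)) = 0.398942·exp(-3.27680) = 0.0150596] × [0.357225] = 0.00537968
  p_II = [(1/(0.9·√(2π)))·exp(−(1.96−-0.3)²/(2·0.9²)) = 0.443269·exp(-3.15284) = 0.0189412] × [0.307412] = 0.00582275
  p_III = [(1/(0.9·√(2π)))·exp(−(1.96−2.4)²/(2·0.9²)) = 0.443269·exp(-0.11951) = 0.393339] × [0.000262245] = 0.000103151
Multiply by the mixture weights:
  π_I·p_I = 0.09 × 0.00537968 = 0.000484171
  π_II·p_II = 0.69 × 0.00582275 = 0.0040177
  π_III·p_III = 0.22 × 0.000103151 = 2.26932e-05
Evidence: 0.000484171 + 0.0040177 + 2.26932e-05 = 0.00452456
So the posterior for Population III is 2.26932e-05 / 0.00452456 ≈ 0.0050.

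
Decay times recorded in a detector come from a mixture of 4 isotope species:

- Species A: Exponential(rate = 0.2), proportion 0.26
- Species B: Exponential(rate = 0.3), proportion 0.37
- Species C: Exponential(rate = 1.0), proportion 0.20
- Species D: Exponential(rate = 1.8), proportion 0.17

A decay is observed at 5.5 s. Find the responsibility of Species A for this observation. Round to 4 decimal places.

By Bayes' theorem, P(k | x) = P(Z=k) f_k(x) / Σ_j P(Z=j) f_j(x).
Component likelihoods at x = 5.5 s:
  p_A = 0.2·e^(−0.2·5.5) = 0.2·e^(−1.1000) = 0.0665742
  p_B = 0.3·e^(−0.3·5.5) = 0.3·e^(−1.6500) = 0.057615
  p_C = 1.0·e^(−1.0·5.5) = 1.0·e^(−5.5000) = 0.00408677
  p_D = 1.8·e^(−1.8·5.5) = 1.8·e^(−9.9000) = 9.03144e-05
Unnormalised posteriors:
  P(Z=A)·p_A = 0.26 × 0.0665742 = 0.0173093
  P(Z=B)·p_B = 0.37 × 0.057615 = 0.0213175
  P(Z=C)·p_C = 0.20 × 0.00408677 = 0.000817354
  P(Z=D)·p_D = 0.17 × 9.03144e-05 = 1.53535e-05
Marginal: 0.0173093 + 0.0213175 + 0.000817354 + 1.53535e-05 = 0.0394595
Responsibility of Species A: 0.0173093 / 0.0394595 ≈ 0.4387

0.4387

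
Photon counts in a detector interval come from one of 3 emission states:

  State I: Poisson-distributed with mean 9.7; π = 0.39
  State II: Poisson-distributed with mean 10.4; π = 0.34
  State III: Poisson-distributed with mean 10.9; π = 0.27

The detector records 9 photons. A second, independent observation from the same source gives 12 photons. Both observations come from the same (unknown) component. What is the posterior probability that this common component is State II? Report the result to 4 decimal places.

0.3497

Apply Bayes' rule: the posterior for each component is proportional to its prior times its likelihood at x.
Since both observations come from the same component, the likelihood for component k is f_k(x₁)·f_k(x₂).
  p_I = [e^(−9.7)·9.7^9/9! = 0.128388] × [0.0887702] = 0.0113971
  p_II = [e^(−10.4)·10.4^9/9! = 0.119364] × [0.101719] = 0.0121416
  p_III = [e^(−10.9)·10.9^9/9! = 0.110475] × [0.108385] = 0.0119739
Prior × likelihood for each component:
  P(Z=I)·p_I = 0.39 × 0.0113971 = 0.00444486
  P(Z=II)·p_II = 0.34 × 0.0121416 = 0.00412813
  P(Z=III)·p_III = 0.27 × 0.0119739 = 0.00323296
Sum: 0.00444486 + 0.00412813 + 0.00323296 = 0.011806
So the posterior for State II is 0.00412813 / 0.011806 ≈ 0.3497.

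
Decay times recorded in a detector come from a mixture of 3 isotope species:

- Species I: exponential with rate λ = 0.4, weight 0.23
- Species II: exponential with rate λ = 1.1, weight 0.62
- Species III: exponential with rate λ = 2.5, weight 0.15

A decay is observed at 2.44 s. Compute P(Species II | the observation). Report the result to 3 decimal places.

The responsibility of component k is π_k f_k(x) divided by Σ_j π_j f_j(x).
Evaluate each component's likelihood at the observed value:
  f_I = 0.150726
  f_II = 0.0751184
  f_III = 0.00560717
Multiply by the mixture weights:
  π_I·f_I = 0.23 × 0.150726 = 0.034667
  π_II·f_II = 0.62 × 0.0751184 = 0.0465734
  π_III·f_III = 0.15 × 0.00560717 = 0.000841075
Denominator: 0.034667 + 0.0465734 + 0.000841075 = 0.0820815
P(Species II | the observation) ≈ 0.567

0.567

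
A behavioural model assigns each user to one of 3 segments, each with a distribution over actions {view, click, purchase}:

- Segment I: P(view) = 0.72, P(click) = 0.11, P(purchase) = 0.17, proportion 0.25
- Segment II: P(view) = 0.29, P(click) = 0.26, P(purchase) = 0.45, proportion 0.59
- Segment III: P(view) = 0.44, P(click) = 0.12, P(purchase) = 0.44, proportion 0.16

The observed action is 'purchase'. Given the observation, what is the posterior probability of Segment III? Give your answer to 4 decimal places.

0.1860

The responsibility of component k is w_k f_k(x) divided by Σ_j w_j f_j(x).
Categorical probabilities:
  L_I = 0.17
  L_II = 0.45
  L_III = 0.44
Unnormalised posteriors:
  w_I·L_I = 0.25 × 0.17 = 0.0425
  w_II·L_II = 0.59 × 0.45 = 0.2655
  w_III·L_III = 0.16 × 0.44 = 0.0704
Normaliser: 0.0425 + 0.2655 + 0.0704 = 0.3784
P(Segment III | 'purchase') ≈ 0.1860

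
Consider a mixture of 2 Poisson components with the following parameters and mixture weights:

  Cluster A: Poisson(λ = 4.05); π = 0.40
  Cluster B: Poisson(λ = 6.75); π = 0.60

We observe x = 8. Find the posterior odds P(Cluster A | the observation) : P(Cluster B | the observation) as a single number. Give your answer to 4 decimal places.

0.1666

Posterior odds = (π_i f_i(x)) / (π_j f_j(x)); the normalising sum cancels.
Poisson probabilities:
  f_A = 0.0312771
  f_B = 0.125147
0.0125109 / 0.0750885 ≈ 0.1666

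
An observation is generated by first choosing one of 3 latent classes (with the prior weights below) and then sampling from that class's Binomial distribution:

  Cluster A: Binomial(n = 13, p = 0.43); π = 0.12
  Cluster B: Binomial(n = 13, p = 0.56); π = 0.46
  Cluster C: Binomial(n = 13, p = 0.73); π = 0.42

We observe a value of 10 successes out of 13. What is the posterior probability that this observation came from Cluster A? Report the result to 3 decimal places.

The responsibility of component k is π_k f_k(x) divided by Σ_j π_j f_j(x).
Binomial probabilities:
  L_A = 0.0114466
  L_B = 0.0738932
  L_C = 0.241928
Prior × likelihood for each component:
  π_A·L_A = 0.12 × 0.0114466 = 0.00137359
  π_B·L_B = 0.46 × 0.0738932 = 0.0339909
  π_C·L_C = 0.42 × 0.241928 = 0.10161
Normaliser: 0.00137359 + 0.0339909 + 0.10161 = 0.136974
So the posterior for Cluster A is 0.00137359 / 0.136974 ≈ 0.010.

0.010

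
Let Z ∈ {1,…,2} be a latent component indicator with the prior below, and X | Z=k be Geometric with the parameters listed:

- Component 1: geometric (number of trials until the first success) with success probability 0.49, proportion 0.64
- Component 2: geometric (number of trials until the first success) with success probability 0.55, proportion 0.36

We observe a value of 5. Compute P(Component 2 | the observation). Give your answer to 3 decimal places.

0.277

Apply Bayes' rule: the posterior for each component is proportional to its prior times its likelihood at x.
Evaluate each component's likelihood at the observed value:
  L_1 = 0.49·(1−0.49)^4 = 0.49·0.067652 = 0.0331495
  L_2 = 0.55·(1−0.55)^4 = 0.55·0.0410062 = 0.0225534
Weight by the priors:
  π_1·L_1 = 0.64 × 0.0331495 = 0.0212157
  π_2·L_2 = 0.36 × 0.0225534 = 0.00811924
Normaliser: 0.0212157 + 0.00811924 = 0.0293349
P(Component 2 | 5) = 0.00811924 / 0.0293349 ≈ 0.277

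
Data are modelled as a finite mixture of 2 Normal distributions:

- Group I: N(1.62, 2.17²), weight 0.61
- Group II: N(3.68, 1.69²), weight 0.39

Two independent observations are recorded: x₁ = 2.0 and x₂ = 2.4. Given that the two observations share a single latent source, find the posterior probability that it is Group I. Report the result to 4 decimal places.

0.6566

The responsibility of component k is w_k f_k(x) divided by Σ_j w_j f_j(x).
Since both observations come from the same component, the likelihood for component k is f_k(x₁)·f_k(x₂).
  p_I = [(1/(2.17·√(2π)))·exp(−(2.0−1.62)²/(2·2.17²)) = 0.183844·exp(-0.01533) = 0.181047] × [0.172343] = 0.0312022
  p_II = [(1/(1.69·√(2π)))·exp(−(2.0−3.68)²/(2·1.69²)) = 0.236061·exp(-0.49410) = 0.144025] × [0.177197] = 0.0255209
Weight by the priors:
  w_I·p_I = 0.61 × 0.0312022 = 0.0190334
  w_II·p_II = 0.39 × 0.0255209 = 0.00995314
Sum: 0.0190334 + 0.00995314 = 0.0289865
Responsibility of Group I: 0.0190334 / 0.0289865 ≈ 0.6566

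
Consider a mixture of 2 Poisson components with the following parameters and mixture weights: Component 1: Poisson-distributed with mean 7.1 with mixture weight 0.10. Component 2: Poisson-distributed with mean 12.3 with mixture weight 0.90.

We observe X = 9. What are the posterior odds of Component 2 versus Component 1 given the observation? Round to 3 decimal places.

Posterior odds = (w_i f_i(x)) / (w_j f_j(x)); the normalising sum cancels.
Component likelihoods at x = 9:
  L_1 = e^(−7.1)·7.1^9/9! = 0.104249
  L_2 = e^(−12.3)·12.3^9/9! = 0.0808278
Odds = (0.90/0.10) × (0.0808278/0.104249) = 9 × 0.775335 ≈ 6.978

6.978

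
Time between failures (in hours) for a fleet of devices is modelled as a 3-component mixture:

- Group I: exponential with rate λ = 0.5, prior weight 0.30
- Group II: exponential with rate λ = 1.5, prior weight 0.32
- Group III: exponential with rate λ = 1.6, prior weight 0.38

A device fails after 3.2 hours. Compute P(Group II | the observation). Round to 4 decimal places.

P(component k | x) = w_k·f_k(x) / marginal(x), where marginal(x) = Σ_j w_j·f_j(x).
Exponential densities:
  L_I = 0.100948
  L_II = 0.0123446
  L_III = 0.00956164
Unnormalised posteriors:
  w_I·L_I = 0.30 × 0.100948 = 0.0302845
  w_II·L_II = 0.32 × 0.0123446 = 0.00395028
  w_III·L_III = 0.38 × 0.00956164 = 0.00363342
Sum: 0.0302845 + 0.00395028 + 0.00363342 = 0.0378682
P(Group II | x) = 0.00395028 / 0.0378682 ≈ 0.1043

0.1043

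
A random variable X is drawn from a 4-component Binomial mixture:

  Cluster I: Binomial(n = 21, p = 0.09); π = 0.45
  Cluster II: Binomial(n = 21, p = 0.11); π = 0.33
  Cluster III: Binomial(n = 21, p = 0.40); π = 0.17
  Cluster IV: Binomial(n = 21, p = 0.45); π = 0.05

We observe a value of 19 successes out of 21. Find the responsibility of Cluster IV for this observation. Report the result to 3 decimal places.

0.698

The responsibility of component k is π_k f_k(x) divided by Σ_j π_j f_j(x).
Binomial probabilities:
  f_I = 2.34914e-18
  f_II = 1.01733e-16
  f_III = 2.07808e-06
  f_IV = 1.63675e-05
Weight by the priors:
  π_I·f_I = 0.45 × 2.34914e-18 = 1.05712e-18
  π_II·f_II = 0.33 × 1.01733e-16 = 3.35718e-17
  π_III·f_III = 0.17 × 2.07808e-06 = 3.53273e-07
  π_IV·f_IV = 0.05 × 1.63675e-05 = 8.18375e-07
Evidence: 1.05712e-18 + 3.35718e-17 + 3.53273e-07 + 8.18375e-07 = 1.17165e-06
So the posterior for Cluster IV is 8.18375e-07 / 1.17165e-06 ≈ 0.698.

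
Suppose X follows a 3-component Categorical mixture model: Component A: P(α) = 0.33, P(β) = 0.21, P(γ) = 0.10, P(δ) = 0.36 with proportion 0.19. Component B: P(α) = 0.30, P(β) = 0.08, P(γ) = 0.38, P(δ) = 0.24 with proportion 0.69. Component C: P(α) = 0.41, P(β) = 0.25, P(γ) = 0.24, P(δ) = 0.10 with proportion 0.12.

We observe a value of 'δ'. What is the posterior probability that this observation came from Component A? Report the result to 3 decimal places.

0.278

By Bayes' theorem, P(k | x) = w_k f_k(x) / Σ_j w_j f_j(x).
Component likelihoods at x = 'δ':
  L_A = 0.36
  L_B = 0.24
  L_C = 0.1
Multiply by the mixture weights:
  w_A·L_A = 0.19 × 0.36 = 0.0684
  w_B·L_B = 0.69 × 0.24 = 0.1656
  w_C·L_C = 0.12 × 0.1 = 0.012
Marginal: 0.0684 + 0.1656 + 0.012 = 0.246
So the posterior for Component A is 0.0684 / 0.246 ≈ 0.278.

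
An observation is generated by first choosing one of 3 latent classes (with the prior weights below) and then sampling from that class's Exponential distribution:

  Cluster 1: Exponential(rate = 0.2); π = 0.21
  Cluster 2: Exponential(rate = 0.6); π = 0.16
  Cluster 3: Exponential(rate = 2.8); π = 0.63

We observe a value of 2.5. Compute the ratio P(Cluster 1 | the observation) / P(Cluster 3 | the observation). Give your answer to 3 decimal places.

15.837

Since P(k|x) ∝ w_k f_k(x), the posterior odds are w_i f_i(x) / (w_j f_j(x)).
Exponential densities:
  L_1 = 0.121306
  L_2 = 0.133878
  L_3 = 0.00255327
0.0254743 / 0.00160856 ≈ 15.837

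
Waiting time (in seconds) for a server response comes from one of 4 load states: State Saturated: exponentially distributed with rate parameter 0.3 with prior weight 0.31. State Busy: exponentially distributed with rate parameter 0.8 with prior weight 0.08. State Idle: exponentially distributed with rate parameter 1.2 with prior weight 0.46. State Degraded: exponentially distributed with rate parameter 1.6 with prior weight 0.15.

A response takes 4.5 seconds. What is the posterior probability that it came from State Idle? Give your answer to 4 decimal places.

0.0874

By Bayes' theorem, P(k | x) = π_k f_k(x) / Σ_j π_j f_j(x).
Evaluate each component's likelihood at the observed value:
  p_Saturated = 0.0777721
  p_Busy = 0.021859
  p_Idle = 0.0054199
  p_Degraded = 0.00119454
Multiply by the mixture weights:
  π_Saturated·p_Saturated = 0.31 × 0.0777721 = 0.0241093
  π_Busy·p_Busy = 0.08 × 0.021859 = 0.00174872
  π_Idle·p_Idle = 0.46 × 0.0054199 = 0.00249315
  π_Degraded·p_Degraded = 0.15 × 0.00119454 = 0.000179181
Marginal: 0.0241093 + 0.00174872 + 0.00249315 + 0.000179181 = 0.0285304
P(State Idle | data) = 0.00249315 / 0.0285304 ≈ 0.0874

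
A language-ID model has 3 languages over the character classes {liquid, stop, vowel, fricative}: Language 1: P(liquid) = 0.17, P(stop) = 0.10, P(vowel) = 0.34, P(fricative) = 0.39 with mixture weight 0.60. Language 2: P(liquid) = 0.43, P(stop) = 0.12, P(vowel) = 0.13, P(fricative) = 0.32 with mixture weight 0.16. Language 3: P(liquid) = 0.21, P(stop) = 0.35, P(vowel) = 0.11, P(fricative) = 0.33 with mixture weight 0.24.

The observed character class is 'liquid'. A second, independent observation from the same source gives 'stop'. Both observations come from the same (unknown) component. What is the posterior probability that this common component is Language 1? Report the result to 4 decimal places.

0.2826

P(component k | x) = w_k·f_k(x) / marginal(x), where marginal(x) = Σ_j w_j·f_j(x).
Since both observations come from the same component, the likelihood for component k is f_k(x₁)·f_k(x₂).
  f_1 = [P(liquid | comp) = 0.17] × [0.1] = 0.017
  f_2 = [P(liquid | comp) = 0.43] × [0.12] = 0.0516
  f_3 = [P(liquid | comp) = 0.21] × [0.35] = 0.0735
Multiply by the mixture weights:
  w_1·f_1 = 0.60 × 0.017 = 0.0102
  w_2·f_2 = 0.16 × 0.0516 = 0.008256
  w_3·f_3 = 0.24 × 0.0735 = 0.01764
Normaliser: 0.0102 + 0.008256 + 0.01764 = 0.036096
P(Language 1 | x₁,x₂) = 0.0102 / 0.036096 ≈ 0.2826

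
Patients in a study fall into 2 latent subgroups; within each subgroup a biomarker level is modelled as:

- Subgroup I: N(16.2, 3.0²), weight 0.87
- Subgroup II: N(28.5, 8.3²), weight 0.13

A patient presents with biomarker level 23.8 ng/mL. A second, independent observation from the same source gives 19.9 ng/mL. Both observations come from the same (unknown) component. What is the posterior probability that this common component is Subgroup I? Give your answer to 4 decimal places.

0.6601

P(component k | x) = P(Z=k)·f_k(x) / marginal(x), where marginal(x) = Σ_j P(Z=j)·f_j(x).
Since both observations come from the same component, the likelihood for component k is f_k(x₁)·f_k(x₂).
  L_I = [(1/(3.0·√(2π)))·exp(−(23.8−16.2)²/(2·3.0²)) = 0.132981·exp(-3.20889) = 0.00537262] × [0.0621561] = 0.000333941
  L_II = [(1/(8.3·√(2π)))·exp(−(23.8−28.5)²/(2·8.3²)) = 0.048065·exp(-0.16033) = 0.0409451] × [0.0280998] = 0.00115055
Multiply by the mixture weights:
  P(Z=I)·L_I = 0.87 × 0.000333941 = 0.000290529
  P(Z=II)·L_II = 0.13 × 0.00115055 = 0.000149572
Evidence: 0.000290529 + 0.000149572 = 0.0004401
Responsibility of Subgroup I: 0.000290529 / 0.0004401 ≈ 0.6601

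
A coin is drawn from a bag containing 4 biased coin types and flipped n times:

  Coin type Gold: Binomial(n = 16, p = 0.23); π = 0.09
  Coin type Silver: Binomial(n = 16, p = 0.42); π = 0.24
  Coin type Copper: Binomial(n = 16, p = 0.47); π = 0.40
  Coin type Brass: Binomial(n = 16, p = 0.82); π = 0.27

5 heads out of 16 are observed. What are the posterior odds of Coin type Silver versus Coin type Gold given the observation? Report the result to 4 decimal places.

The posterior odds equal the prior odds times the likelihood ratio: (π_i/π_j)·(f_i(x)/f_j(x)).
Binomial probabilities:
  f_Gold = C(16,5)·0.23^5·0.77^11 = 4368·0.000643634·0.0564154 = 0.158606
  f_Silver = C(16,5)·0.42^5·0.58^11 = 4368·0.0130691·0.00249866 = 0.142639
  f_Copper = C(16,5)·0.47^5·0.53^11 = 4368·0.0229345·0.000926904 = 0.0928553
  f_Brass = C(16,5)·0.82^5·0.18^11 = 4368·0.37074·6.42684e-09 = 1.04076e-05
Odds = (0.24/0.09) × (0.142639/0.158606) = 2.66667 × 0.899326 ≈ 2.3982

2.3982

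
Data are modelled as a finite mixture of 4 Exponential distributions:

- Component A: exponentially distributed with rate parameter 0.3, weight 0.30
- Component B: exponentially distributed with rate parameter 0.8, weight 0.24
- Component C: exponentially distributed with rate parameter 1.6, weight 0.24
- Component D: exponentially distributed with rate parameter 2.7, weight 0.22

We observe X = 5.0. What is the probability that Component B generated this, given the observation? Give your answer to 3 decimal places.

The responsibility of component k is π_k f_k(x) divided by Σ_j π_j f_j(x).
Component likelihoods at x = 5.0:
  L_A = 0.066939
  L_B = 0.0146525
  L_C = 0.00053674
  L_D = 3.70159e-06
Multiply by the mixture weights:
  π_A·L_A = 0.30 × 0.066939 = 0.0200817
  π_B·L_B = 0.24 × 0.0146525 = 0.0035166
  π_C·L_C = 0.24 × 0.00053674 = 0.000128818
  π_D·L_D = 0.22 × 3.70159e-06 = 8.1435e-07
Denominator: 0.0200817 + 0.0035166 + 0.000128818 + 8.1435e-07 = 0.0237279
So the posterior for Component B is 0.0035166 / 0.0237279 ≈ 0.148.

0.148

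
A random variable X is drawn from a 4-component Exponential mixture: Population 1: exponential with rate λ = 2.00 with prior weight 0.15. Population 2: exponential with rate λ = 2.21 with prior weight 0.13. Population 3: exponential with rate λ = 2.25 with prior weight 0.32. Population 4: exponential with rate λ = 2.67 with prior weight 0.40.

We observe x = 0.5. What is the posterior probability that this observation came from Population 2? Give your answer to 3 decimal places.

0.132

Apply Bayes' rule: the posterior for each component is proportional to its prior times its likelihood at x.
Exponential densities:
  f_1 = 0.735759
  f_2 = 0.731976
  f_3 = 0.730468
  f_4 = 0.702632
Multiply by the mixture weights:
  P(Z=1)·f_1 = 0.15 × 0.735759 = 0.110364
  P(Z=2)·f_2 = 0.13 × 0.731976 = 0.0951569
  P(Z=3)·f_3 = 0.32 × 0.730468 = 0.23375
  P(Z=4)·f_4 = 0.40 × 0.702632 = 0.281053
Sum: 0.110364 + 0.0951569 + 0.23375 + 0.281053 = 0.720323
P(Population 2 | x) = 0.0951569 / 0.720323 ≈ 0.132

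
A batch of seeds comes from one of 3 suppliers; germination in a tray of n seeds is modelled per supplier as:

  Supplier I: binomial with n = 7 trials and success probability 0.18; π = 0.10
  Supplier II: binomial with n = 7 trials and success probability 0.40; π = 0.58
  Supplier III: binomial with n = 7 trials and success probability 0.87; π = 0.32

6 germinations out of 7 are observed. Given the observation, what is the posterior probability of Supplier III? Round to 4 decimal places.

0.9266

By Bayes' theorem, P(k | x) = π_k f_k(x) / Σ_j π_j f_j(x).
Component likelihoods at x = 6 germinations out of 7:
  L_I = 0.00019523
  L_II = 0.0172032
  L_III = 0.3946
Prior × likelihood for each component:
  π_I·L_I = 0.10 × 0.00019523 = 1.9523e-05
  π_II·L_II = 0.58 × 0.0172032 = 0.00997786
  π_III·L_III = 0.32 × 0.3946 = 0.126272
Evidence: 1.9523e-05 + 0.00997786 + 0.126272 = 0.136269
P(Supplier III | x) = 0.126272 / 0.136269 ≈ 0.9266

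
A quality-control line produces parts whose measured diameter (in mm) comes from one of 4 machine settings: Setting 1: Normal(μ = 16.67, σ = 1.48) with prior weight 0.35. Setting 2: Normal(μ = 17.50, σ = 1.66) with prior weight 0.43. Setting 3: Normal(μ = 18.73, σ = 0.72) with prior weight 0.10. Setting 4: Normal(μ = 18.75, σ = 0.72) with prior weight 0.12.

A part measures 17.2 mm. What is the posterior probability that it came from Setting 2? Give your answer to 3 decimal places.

0.502

The responsibility of component k is π_k f_k(x) divided by Σ_j π_j f_j(x).
Component likelihoods at x = 17.2 mm:
  f_1 = 0.252814
  f_2 = 0.236434
  f_3 = 0.0579458
  f_4 = 0.0546033
Multiply by the mixture weights:
  π_1·f_1 = 0.35 × 0.252814 = 0.0884849
  π_2·f_2 = 0.43 × 0.236434 = 0.101667
  π_3·f_3 = 0.10 × 0.0579458 = 0.00579458
  π_4·f_4 = 0.12 × 0.0546033 = 0.0065524
Evidence: 0.0884849 + 0.101667 + 0.00579458 + 0.0065524 = 0.202498
P(Setting 2 | data) = 0.101667 / 0.202498 ≈ 0.502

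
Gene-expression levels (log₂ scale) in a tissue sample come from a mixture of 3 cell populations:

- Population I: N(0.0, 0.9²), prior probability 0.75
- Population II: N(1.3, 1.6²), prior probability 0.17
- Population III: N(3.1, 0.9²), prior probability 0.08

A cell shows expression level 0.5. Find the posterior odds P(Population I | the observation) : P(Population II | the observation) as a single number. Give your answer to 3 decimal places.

7.617

Since P(k|x) ∝ π_k f_k(x), the posterior odds are π_i f_i(x) / (π_j f_j(x)).
Component likelihoods at x = 0.5:
  f_I = 0.37988
  f_II = 0.220041
  f_III = 0.00683009
Odds = (0.75/0.17) × (0.37988/0.220041) = 4.41176 × 1.72641 ≈ 7.617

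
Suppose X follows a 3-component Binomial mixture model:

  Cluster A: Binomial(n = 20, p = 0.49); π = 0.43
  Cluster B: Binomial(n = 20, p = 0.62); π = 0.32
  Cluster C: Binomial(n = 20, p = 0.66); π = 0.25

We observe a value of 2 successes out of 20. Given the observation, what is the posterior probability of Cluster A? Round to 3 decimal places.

By Bayes' theorem, P(k | x) = w_k f_k(x) / Σ_j w_j f_j(x).
Binomial probabilities:
  f_A = 0.000248547
  f_B = 1.99362e-06
  f_C = 3.05114e-07
Multiply by the mixture weights:
  w_A·f_A = 0.43 × 0.000248547 = 0.000106875
  w_B·f_B = 0.32 × 1.99362e-06 = 6.37957e-07
  w_C·f_C = 0.25 × 3.05114e-07 = 7.62785e-08
Evidence: 0.000106875 + 6.37957e-07 + 7.62785e-08 = 0.00010759
P(Cluster A | the observation) = 0.000106875 / 0.00010759 ≈ 0.993

0.993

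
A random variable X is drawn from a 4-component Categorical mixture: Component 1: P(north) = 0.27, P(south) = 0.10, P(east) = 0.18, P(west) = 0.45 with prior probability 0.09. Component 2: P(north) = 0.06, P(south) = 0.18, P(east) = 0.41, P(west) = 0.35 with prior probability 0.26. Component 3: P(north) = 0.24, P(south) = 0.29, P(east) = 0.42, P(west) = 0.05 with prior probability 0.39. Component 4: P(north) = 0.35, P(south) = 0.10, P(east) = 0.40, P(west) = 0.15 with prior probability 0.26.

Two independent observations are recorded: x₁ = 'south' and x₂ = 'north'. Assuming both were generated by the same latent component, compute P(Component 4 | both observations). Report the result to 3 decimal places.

Apply Bayes' rule: the posterior for each component is proportional to its prior times its likelihood at x.
Since both observations come from the same component, the likelihood for component k is f_k(x₁)·f_k(x₂).
  f_1 = [0.1] × [0.27] = 0.027
  f_2 = [0.18] × [0.06] = 0.0108
  f_3 = [0.29] × [0.24] = 0.0696
  f_4 = [0.1] × [0.35] = 0.035
Multiply by the mixture weights:
  P(Z=1)·f_1 = 0.09 × 0.027 = 0.00243
  P(Z=2)·f_2 = 0.26 × 0.0108 = 0.002808
  P(Z=3)·f_3 = 0.39 × 0.0696 = 0.027144
  P(Z=4)·f_4 = 0.26 × 0.035 = 0.0091
Denominator: 0.00243 + 0.002808 + 0.027144 + 0.0091 = 0.041482
P(Component 4 | x₁, x₂) = 0.0091 / 0.041482 ≈ 0.219

0.219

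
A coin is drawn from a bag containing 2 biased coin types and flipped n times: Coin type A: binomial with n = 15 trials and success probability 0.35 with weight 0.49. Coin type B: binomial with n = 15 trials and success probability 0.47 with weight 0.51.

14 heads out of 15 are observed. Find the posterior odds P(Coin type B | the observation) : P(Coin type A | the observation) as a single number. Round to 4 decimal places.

Since P(k|x) ∝ P(Z=k) f_k(x), the posterior odds are P(Z=i) f_i(x) / (P(Z=j) f_j(x)).
Binomial probabilities:
  L_A = C(15,14)·0.35^14·0.65^1 = 15·4.13955e-07·0.65 = 4.03606e-06
  L_B = C(15,14)·0.47^14·0.53^1 = 15·2.56667e-05·0.53 = 0.00020405
0.000104066 / 1.97767e-06 ≈ 52.6204

52.6204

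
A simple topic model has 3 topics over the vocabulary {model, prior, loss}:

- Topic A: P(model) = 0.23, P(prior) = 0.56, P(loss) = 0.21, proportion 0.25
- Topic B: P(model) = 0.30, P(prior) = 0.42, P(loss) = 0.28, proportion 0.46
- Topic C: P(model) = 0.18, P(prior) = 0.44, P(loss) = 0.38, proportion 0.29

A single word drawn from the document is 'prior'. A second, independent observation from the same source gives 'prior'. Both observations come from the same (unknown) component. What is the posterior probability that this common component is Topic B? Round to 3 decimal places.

0.376

P(component k | x) = w_k·f_k(x) / marginal(x), where marginal(x) = Σ_j w_j·f_j(x).
Since both observations come from the same component, the likelihood for component k is f_k(x₁)·f_k(x₂).
  p_A = [P(prior | comp) = 0.56] × [0.56] = 0.3136
  p_B = [P(prior | comp) = 0.42] × [0.42] = 0.1764
  p_C = [P(prior | comp) = 0.44] × [0.44] = 0.1936
Weight by the priors:
  w_A·p_A = 0.25 × 0.3136 = 0.0784
  w_B·p_B = 0.46 × 0.1764 = 0.081144
  w_C·p_C = 0.29 × 0.1936 = 0.056144
Denominator: 0.0784 + 0.081144 + 0.056144 = 0.215688
P(Topic B | x) ≈ 0.376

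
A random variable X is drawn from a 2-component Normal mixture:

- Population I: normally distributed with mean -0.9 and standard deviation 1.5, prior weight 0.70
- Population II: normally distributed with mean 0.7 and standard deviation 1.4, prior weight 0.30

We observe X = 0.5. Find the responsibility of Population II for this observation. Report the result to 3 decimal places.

P(component k | x) = P(Z=k)·f_k(x) / marginal(x), where marginal(x) = Σ_j P(Z=j)·f_j(x).
Normal densities:
  f_I = 0.172052
  f_II = 0.282066
Prior × likelihood for each component:
  P(Z=I)·f_I = 0.70 × 0.172052 = 0.120436
  P(Z=II)·f_II = 0.30 × 0.282066 = 0.0846197
Sum: 0.120436 + 0.0846197 = 0.205056
So the posterior for Population II is 0.0846197 / 0.205056 ≈ 0.413.

0.413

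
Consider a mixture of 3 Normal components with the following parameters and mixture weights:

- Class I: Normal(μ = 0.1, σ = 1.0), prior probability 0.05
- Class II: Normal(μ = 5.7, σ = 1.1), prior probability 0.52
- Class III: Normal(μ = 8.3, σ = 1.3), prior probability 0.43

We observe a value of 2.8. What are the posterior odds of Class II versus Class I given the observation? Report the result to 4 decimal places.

11.2042

Since P(k|x) ∝ π_k f_k(x), the posterior odds are π_i f_i(x) / (π_j f_j(x)).
Evaluate each component's likelihood at the observed value:
  f_I = (1/(1.0·√(2π)))·exp(−(2.8−0.1)²/(2·1.0²)) = 0.398942·exp(-3.64500) = 0.0104209
  f_II = (1/(1.1·√(2π)))·exp(−(2.8−5.7)²/(2·1.1²)) = 0.362675·exp(-3.47521) = 0.0112268
  f_III = (1/(1.3·√(2π)))·exp(−(2.8−8.3)²/(2·1.3²)) = 0.306879·exp(-8.94970) = 3.98253e-05
0.00583791 / 0.000521047 ≈ 11.2042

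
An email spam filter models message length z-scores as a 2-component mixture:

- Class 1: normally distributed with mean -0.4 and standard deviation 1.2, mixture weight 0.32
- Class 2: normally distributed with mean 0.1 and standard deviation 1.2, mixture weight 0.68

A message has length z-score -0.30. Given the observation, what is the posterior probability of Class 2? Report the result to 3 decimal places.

P(component k | x) = π_k·f_k(x) / marginal(x), where marginal(x) = Σ_j π_j·f_j(x).
Component likelihoods at x = -0.30:
  p_1 = (1/(1.2·√(2π)))·exp(−(-0.30−-0.4)²/(2·1.2²)) = 0.332452·exp(-0.00347) = 0.3313
  p_2 = (1/(1.2·√(2π)))·exp(−(-0.30−0.1)²/(2·1.2²)) = 0.332452·exp(-0.05556) = 0.314486
Unnormalised posteriors:
  π_1·p_1 = 0.32 × 0.3313 = 0.106016
  π_2·p_2 = 0.68 × 0.314486 = 0.21385
Sum: 0.106016 + 0.21385 = 0.319866
P(Class 2 | data) ≈ 0.669

0.669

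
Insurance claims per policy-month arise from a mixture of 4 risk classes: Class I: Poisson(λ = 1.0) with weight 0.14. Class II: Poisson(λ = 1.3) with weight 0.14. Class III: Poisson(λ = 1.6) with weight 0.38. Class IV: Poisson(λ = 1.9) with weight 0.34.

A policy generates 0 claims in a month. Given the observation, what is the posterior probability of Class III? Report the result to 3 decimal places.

0.353

P(component k | x) = π_k·f_k(x) / marginal(x), where marginal(x) = Σ_j π_j·f_j(x).
Component likelihoods at x = 0 claims:
  p_I = e^(−1.0)·1.0^0/0! = 0.367879
  p_II = e^(−1.3)·1.3^0/0! = 0.272532
  p_III = e^(−1.6)·1.6^0/0! = 0.201897
  p_IV = e^(−1.9)·1.9^0/0! = 0.149569
Multiply by the mixture weights:
  π_I·p_I = 0.14 × 0.367879 = 0.0515031
  π_II·p_II = 0.14 × 0.272532 = 0.0381545
  π_III·p_III = 0.38 × 0.201897 = 0.0767207
  π_IV·p_IV = 0.34 × 0.149569 = 0.0508533
Marginal: 0.0515031 + 0.0381545 + 0.0767207 + 0.0508533 = 0.217232
Responsibility of Class III: 0.0767207 / 0.217232 ≈ 0.353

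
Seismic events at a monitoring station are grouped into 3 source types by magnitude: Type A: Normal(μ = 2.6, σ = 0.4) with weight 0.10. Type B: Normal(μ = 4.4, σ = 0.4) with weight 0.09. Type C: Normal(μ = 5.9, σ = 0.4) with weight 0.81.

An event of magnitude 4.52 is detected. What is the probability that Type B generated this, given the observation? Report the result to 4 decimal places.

0.9761

The responsibility of component k is π_k f_k(x) divided by Σ_j π_j f_j(x).
Component likelihoods at x = 4.52:
  f_A = 9.90325e-06
  f_B = 0.95347
  f_C = 0.0025957
Unnormalised posteriors:
  π_A·f_A = 0.10 × 9.90325e-06 = 9.90325e-07
  π_B·f_B = 0.09 × 0.95347 = 0.0858123
  π_C·f_C = 0.81 × 0.0025957 = 0.00210252
Sum: 9.90325e-07 + 0.0858123 + 0.00210252 = 0.0879158
So the posterior for Type B is 0.0858123 / 0.0879158 ≈ 0.9761.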